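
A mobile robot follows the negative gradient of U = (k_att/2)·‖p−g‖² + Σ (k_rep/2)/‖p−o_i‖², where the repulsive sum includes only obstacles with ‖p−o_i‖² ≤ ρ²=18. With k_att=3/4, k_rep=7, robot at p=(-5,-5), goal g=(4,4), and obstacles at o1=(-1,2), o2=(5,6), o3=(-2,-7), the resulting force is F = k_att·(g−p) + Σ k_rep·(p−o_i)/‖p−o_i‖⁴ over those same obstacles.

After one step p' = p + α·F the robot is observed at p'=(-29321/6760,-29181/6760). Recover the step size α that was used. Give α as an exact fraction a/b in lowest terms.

F_att = 3/4·(g−p) = 3/4·(9,9) = (6.7500,6.7500)
o1: d²=65 > ρ²=18 → inactive
o2: d²=221 > ρ²=18 → inactive
o3: d²=13 ≤ ρ²=18; F_rep = 7·(-3,2)/13² = (-0.1243,0.0828)
F = F_att + ΣF_rep = (6.6257,6.8328)
Δp = p'−p = (0.6626,0.6833); α = Δx/Fx = (4479/6760) / (4479/676) = 1/10
check: Δy/Fy = (4619/6760) / (4619/676) = 1/10 ✓

α = 1/10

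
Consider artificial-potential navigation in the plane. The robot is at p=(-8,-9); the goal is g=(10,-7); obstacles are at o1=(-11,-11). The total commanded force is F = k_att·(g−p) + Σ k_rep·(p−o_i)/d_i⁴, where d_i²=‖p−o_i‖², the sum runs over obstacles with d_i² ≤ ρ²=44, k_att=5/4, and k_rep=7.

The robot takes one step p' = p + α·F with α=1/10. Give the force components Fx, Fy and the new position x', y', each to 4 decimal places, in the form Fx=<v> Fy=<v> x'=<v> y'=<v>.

F_att = 5/4·(g−p) = 5/4·(18,2) = (22.5000,2.5000)
o1: d²=13 ≤ ρ²=44; F_rep = 7·(3,2)/13² = (0.1243,0.0828)
F = F_att + ΣF_rep = (22.6243,2.5828)
p' = p + 1/10·F = (-5.7376,-8.7417)

Fx=22.6243 Fy=2.5828 x'=-5.7376 y'=-8.7417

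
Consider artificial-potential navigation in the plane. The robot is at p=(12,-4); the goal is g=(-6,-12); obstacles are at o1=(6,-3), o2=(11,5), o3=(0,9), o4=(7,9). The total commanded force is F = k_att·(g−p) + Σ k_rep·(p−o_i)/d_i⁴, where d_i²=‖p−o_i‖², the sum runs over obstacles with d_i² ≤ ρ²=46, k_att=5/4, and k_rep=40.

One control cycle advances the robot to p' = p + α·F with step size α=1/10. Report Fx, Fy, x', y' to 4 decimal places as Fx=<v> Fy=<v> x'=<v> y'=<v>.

Fx=-22.3247 Fy=-10.0292 x'=9.7675 y'=-5.0029

F_att = 5/4·(g−p) = 5/4·(-18,-8) = (-22.5000,-10.0000)
o1: d²=37 ≤ ρ²=46; F_rep = 40·(6,-1)/37² = (0.1753,-0.0292)
o2: d²=82 > ρ²=46 → inactive
o3: d²=313 > ρ²=46 → inactive
o4: d²=194 > ρ²=46 → inactive
F = F_att + ΣF_rep = (-22.3247,-10.0292)
p' = p + 1/10·F = (9.7675,-5.0029)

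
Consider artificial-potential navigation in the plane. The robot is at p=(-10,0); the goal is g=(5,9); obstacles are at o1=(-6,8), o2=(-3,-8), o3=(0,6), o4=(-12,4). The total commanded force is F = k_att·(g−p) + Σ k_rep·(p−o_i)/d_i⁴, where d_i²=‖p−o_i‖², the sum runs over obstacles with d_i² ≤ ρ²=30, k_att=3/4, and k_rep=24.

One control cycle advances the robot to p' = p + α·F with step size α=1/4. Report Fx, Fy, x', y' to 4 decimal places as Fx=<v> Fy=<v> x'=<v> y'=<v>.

F_att = 3/4·(g−p) = 3/4·(15,9) = (11.2500,6.7500)
o1: d²=80 > ρ²=30 → inactive
o2: d²=113 > ρ²=30 → inactive
o3: d²=136 > ρ²=30 → inactive
o4: d²=20 ≤ ρ²=30; F_rep = 24·(2,-4)/20² = (0.1200,-0.2400)
F = F_att + ΣF_rep = (11.3700,6.5100)
p' = p + 1/4·F = (-7.1575,1.6275)

Fx=11.3700 Fy=6.5100 x'=-7.1575 y'=1.6275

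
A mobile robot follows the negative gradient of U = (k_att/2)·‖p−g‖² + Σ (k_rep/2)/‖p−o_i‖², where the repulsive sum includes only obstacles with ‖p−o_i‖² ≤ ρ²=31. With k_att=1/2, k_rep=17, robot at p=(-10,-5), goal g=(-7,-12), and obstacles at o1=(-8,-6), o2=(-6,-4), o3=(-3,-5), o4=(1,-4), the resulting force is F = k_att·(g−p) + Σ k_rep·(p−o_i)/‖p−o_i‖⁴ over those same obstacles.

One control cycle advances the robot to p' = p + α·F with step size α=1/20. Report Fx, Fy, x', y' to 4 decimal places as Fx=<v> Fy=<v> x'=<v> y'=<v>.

Fx=-0.0953 Fy=-2.8788 x'=-10.0048 y'=-5.1439

F_att = 1/2·(g−p) = 1/2·(3,-7) = (1.5000,-3.5000)
o1: d²=5 ≤ ρ²=31; F_rep = 17·(-2,1)/5² = (-1.3600,0.6800)
o2: d²=17 ≤ ρ²=31; F_rep = 17·(-4,-1)/17² = (-0.2353,-0.0588)
o3: d²=49 > ρ²=31 → inactive
o4: d²=122 > ρ²=31 → inactive
F = F_att + ΣF_rep = (-0.0953,-2.8788)
p' = p + 1/20·F = (-10.0048,-5.1439)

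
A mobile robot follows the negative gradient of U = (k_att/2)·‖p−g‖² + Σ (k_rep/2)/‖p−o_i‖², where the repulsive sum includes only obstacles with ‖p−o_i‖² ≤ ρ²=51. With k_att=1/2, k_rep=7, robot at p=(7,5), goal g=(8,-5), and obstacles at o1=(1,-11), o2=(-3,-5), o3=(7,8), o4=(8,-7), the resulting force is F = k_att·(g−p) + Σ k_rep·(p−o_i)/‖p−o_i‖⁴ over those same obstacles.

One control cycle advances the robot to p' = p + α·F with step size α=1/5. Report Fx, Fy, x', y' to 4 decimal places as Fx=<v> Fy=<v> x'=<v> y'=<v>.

Fx=0.5000 Fy=-5.2593 x'=7.1000 y'=3.9481

F_att = 1/2·(g−p) = 1/2·(1,-10) = (0.5000,-5.0000)
o1: d²=292 > ρ²=51 → inactive
o2: d²=200 > ρ²=51 → inactive
o3: d²=9 ≤ ρ²=51; F_rep = 7·(0,-3)/9² = (0.0000,-0.2593)
o4: d²=145 > ρ²=51 → inactive
F = F_att + ΣF_rep = (0.5000,-5.2593)
p' = p + 1/5·F = (7.1000,3.9481)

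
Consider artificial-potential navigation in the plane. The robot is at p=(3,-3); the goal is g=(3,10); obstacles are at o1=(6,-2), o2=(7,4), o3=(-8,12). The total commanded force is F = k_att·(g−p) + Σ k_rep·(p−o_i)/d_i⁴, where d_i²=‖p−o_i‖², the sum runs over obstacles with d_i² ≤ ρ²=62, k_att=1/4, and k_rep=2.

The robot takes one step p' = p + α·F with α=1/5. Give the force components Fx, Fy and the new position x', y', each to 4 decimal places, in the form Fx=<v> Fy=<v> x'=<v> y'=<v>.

F_att = 1/4·(g−p) = 1/4·(0,13) = (0.0000,3.2500)
o1: d²=10 ≤ ρ²=62; F_rep = 2·(-3,-1)/10² = (-0.0600,-0.0200)
o2: d²=65 > ρ²=62 → inactive
o3: d²=346 > ρ²=62 → inactive
F = F_att + ΣF_rep = (-0.0600,3.2300)
p' = p + 1/5·F = (2.9880,-2.3540)

Fx=-0.0600 Fy=3.2300 x'=2.9880 y'=-2.3540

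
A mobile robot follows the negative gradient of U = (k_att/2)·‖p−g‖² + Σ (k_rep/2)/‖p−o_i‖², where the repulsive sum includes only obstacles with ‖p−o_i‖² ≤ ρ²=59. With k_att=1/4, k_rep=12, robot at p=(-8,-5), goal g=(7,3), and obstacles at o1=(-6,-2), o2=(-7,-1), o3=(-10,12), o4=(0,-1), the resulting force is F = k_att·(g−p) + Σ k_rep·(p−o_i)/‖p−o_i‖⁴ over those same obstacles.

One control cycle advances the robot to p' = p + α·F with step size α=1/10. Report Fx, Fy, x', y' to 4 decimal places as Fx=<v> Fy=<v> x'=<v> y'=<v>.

Fx=3.5665 Fy=1.6209 x'=-7.6434 y'=-4.8379

F_att = 1/4·(g−p) = 1/4·(15,8) = (3.7500,2.0000)
o1: d²=13 ≤ ρ²=59; F_rep = 12·(-2,-3)/13² = (-0.1420,-0.2130)
o2: d²=17 ≤ ρ²=59; F_rep = 12·(-1,-4)/17² = (-0.0415,-0.1661)
o3: d²=293 > ρ²=59 → inactive
o4: d²=80 > ρ²=59 → inactive
F = F_att + ΣF_rep = (3.5665,1.6209)
p' = p + 1/10·F = (-7.6434,-4.8379)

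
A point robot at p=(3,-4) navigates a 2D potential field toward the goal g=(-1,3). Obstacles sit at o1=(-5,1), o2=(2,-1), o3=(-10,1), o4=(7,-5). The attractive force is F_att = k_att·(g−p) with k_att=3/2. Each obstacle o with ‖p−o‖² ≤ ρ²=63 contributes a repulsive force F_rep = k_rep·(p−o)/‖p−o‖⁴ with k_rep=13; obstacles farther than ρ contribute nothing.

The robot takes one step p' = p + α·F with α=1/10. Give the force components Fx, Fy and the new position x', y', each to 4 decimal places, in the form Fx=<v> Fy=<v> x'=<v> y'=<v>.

F_att = 3/2·(g−p) = 3/2·(-4,7) = (-6.0000,10.5000)
o1: d²=89 > ρ²=63 → inactive
o2: d²=10 ≤ ρ²=63; F_rep = 13·(1,-3)/10² = (0.1300,-0.3900)
o3: d²=194 > ρ²=63 → inactive
o4: d²=17 ≤ ρ²=63; F_rep = 13·(-4,1)/17² = (-0.1799,0.0450)
F = F_att + ΣF_rep = (-6.0499,10.1550)
p' = p + 1/10·F = (2.3950,-2.9845)

Fx=-6.0499 Fy=10.1550 x'=2.3950 y'=-2.9845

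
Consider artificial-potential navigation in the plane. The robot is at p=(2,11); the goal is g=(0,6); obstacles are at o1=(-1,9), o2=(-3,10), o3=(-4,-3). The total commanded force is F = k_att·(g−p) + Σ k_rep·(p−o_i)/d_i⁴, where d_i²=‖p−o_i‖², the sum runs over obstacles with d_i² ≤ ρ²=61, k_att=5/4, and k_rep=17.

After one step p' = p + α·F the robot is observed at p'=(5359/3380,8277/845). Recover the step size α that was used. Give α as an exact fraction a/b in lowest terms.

α = 1/5

F_att = 5/4·(g−p) = 5/4·(-2,-5) = (-2.5000,-6.2500)
o1: d²=13 ≤ ρ²=61; F_rep = 17·(3,2)/13² = (0.3018,0.2012)
o2: d²=26 ≤ ρ²=61; F_rep = 17·(5,1)/26² = (0.1257,0.0251)
o3: d²=232 > ρ²=61 → inactive
F = F_att + ΣF_rep = (-2.0725,-6.0237)
Δp = p'−p = (-0.4145,-1.2047); α = Δx/Fx = (-1401/3380) / (-1401/676) = 1/5
check: Δy/Fy = (-1018/845) / (-1018/169) = 1/5 ✓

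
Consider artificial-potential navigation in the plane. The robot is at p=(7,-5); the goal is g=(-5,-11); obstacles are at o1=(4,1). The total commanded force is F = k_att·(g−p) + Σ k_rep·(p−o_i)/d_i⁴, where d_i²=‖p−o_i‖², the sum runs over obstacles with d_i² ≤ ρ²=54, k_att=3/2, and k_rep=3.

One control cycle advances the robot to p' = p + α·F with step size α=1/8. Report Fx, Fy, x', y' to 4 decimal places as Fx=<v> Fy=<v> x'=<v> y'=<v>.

Fx=-17.9956 Fy=-9.0089 x'=4.7506 y'=-6.1261

F_att = 3/2·(g−p) = 3/2·(-12,-6) = (-18.0000,-9.0000)
o1: d²=45 ≤ ρ²=54; F_rep = 3·(3,-6)/45² = (0.0044,-0.0089)
F = F_att + ΣF_rep = (-17.9956,-9.0089)
p' = p + 1/8·F = (4.7506,-6.1261)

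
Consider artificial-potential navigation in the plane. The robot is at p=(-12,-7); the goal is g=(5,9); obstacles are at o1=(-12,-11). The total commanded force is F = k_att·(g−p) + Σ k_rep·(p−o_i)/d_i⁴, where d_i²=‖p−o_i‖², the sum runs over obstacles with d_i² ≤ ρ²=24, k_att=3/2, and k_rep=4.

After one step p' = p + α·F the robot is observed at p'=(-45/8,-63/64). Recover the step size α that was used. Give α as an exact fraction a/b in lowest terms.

α = 1/4

F_att = 3/2·(g−p) = 3/2·(17,16) = (25.5000,24.0000)
o1: d²=16 ≤ ρ²=24; F_rep = 4·(0,4)/16² = (0.0000,0.0625)
F = F_att + ΣF_rep = (25.5000,24.0625)
Δp = p'−p = (6.3750,6.0156); α = Δx/Fx = (51/8) / (51/2) = 1/4
check: Δy/Fy = (385/64) / (385/16) = 1/4 ✓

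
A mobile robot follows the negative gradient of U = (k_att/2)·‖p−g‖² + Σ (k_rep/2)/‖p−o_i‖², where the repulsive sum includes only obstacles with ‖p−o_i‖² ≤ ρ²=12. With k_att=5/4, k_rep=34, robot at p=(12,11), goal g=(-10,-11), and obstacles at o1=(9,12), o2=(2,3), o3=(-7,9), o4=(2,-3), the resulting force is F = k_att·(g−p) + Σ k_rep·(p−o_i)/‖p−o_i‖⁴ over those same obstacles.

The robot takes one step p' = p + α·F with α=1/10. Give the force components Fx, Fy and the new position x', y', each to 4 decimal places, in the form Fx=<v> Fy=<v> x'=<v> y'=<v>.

Fx=-26.4800 Fy=-27.8400 x'=9.3520 y'=8.2160

F_att = 5/4·(g−p) = 5/4·(-22,-22) = (-27.5000,-27.5000)
o1: d²=10 ≤ ρ²=12; F_rep = 34·(3,-1)/10² = (1.0200,-0.3400)
o2: d²=164 > ρ²=12 → inactive
o3: d²=365 > ρ²=12 → inactive
o4: d²=296 > ρ²=12 → inactive
F = F_att + ΣF_rep = (-26.4800,-27.8400)
p' = p + 1/10·F = (9.3520,8.2160)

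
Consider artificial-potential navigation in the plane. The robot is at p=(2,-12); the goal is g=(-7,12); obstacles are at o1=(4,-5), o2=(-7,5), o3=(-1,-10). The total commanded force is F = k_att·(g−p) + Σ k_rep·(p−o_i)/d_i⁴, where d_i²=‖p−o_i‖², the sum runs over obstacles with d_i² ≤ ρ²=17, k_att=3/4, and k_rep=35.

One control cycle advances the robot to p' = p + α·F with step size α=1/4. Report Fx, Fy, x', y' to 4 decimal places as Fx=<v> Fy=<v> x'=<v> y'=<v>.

Fx=-6.1287 Fy=17.5858 x'=0.4678 y'=-7.6036

F_att = 3/4·(g−p) = 3/4·(-9,24) = (-6.7500,18.0000)
o1: d²=53 > ρ²=17 → inactive
o2: d²=370 > ρ²=17 → inactive
o3: d²=13 ≤ ρ²=17; F_rep = 35·(3,-2)/13² = (0.6213,-0.4142)
F = F_att + ΣF_rep = (-6.1287,17.5858)
p' = p + 1/4·F = (0.4678,-7.6036)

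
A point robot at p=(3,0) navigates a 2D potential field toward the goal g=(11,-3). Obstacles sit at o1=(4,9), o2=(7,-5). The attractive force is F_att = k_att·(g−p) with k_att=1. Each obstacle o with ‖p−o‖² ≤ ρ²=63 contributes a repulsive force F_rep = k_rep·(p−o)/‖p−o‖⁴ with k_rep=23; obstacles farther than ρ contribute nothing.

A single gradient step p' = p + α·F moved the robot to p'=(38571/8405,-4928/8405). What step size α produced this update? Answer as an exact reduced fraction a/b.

F_att = 1·(g−p) = 1·(8,-3) = (8.0000,-3.0000)
o1: d²=82 > ρ²=63 → inactive
o2: d²=41 ≤ ρ²=63; F_rep = 23·(-4,5)/41² = (-0.0547,0.0684)
F = F_att + ΣF_rep = (7.9453,-2.9316)
Δp = p'−p = (1.5891,-0.5863); α = Δx/Fx = (13356/8405) / (13356/1681) = 1/5
check: Δy/Fy = (-4928/8405) / (-4928/1681) = 1/5 ✓

α = 1/5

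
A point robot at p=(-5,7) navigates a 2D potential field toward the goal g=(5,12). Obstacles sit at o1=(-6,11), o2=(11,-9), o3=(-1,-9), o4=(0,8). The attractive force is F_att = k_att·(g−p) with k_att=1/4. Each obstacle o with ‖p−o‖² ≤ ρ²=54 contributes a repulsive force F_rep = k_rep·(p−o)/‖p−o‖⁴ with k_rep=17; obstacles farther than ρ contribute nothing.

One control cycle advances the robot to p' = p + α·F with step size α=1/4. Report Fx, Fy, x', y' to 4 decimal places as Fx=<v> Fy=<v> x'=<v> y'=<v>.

Fx=2.4331 Fy=0.9896 x'=-4.3917 y'=7.2474

F_att = 1/4·(g−p) = 1/4·(10,5) = (2.5000,1.2500)
o1: d²=17 ≤ ρ²=54; F_rep = 17·(1,-4)/17² = (0.0588,-0.2353)
o2: d²=512 > ρ²=54 → inactive
o3: d²=272 > ρ²=54 → inactive
o4: d²=26 ≤ ρ²=54; F_rep = 17·(-5,-1)/26² = (-0.1257,-0.0251)
F = F_att + ΣF_rep = (2.4331,0.9896)
p' = p + 1/4·F = (-4.3917,7.2474)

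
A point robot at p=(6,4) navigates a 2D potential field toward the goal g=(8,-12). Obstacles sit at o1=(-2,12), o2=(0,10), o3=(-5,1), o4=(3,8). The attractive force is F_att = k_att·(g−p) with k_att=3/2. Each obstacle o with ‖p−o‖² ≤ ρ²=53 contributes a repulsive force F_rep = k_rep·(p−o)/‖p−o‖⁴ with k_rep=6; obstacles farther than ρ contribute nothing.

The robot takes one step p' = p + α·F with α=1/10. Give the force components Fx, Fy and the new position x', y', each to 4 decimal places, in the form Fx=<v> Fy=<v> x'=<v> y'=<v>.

Fx=3.0288 Fy=-24.0384 x'=6.3029 y'=1.5962

F_att = 3/2·(g−p) = 3/2·(2,-16) = (3.0000,-24.0000)
o1: d²=128 > ρ²=53 → inactive
o2: d²=72 > ρ²=53 → inactive
o3: d²=130 > ρ²=53 → inactive
o4: d²=25 ≤ ρ²=53; F_rep = 6·(3,-4)/25² = (0.0288,-0.0384)
F = F_att + ΣF_rep = (3.0288,-24.0384)
p' = p + 1/10·F = (6.3029,1.5962)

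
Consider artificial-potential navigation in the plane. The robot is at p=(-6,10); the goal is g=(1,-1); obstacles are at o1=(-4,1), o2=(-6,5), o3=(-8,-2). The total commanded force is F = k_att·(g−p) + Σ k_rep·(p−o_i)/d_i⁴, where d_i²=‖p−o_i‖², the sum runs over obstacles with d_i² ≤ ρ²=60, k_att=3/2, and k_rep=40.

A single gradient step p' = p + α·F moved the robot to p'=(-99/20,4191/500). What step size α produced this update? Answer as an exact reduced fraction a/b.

F_att = 3/2·(g−p) = 3/2·(7,-11) = (10.5000,-16.5000)
o1: d²=85 > ρ²=60 → inactive
o2: d²=25 ≤ ρ²=60; F_rep = 40·(0,5)/25² = (0.0000,0.3200)
o3: d²=148 > ρ²=60 → inactive
F = F_att + ΣF_rep = (10.5000,-16.1800)
Δp = p'−p = (1.0500,-1.6180); α = Δx/Fx = (21/20) / (21/2) = 1/10
check: Δy/Fy = (-809/500) / (-809/50) = 1/10 ✓

α = 1/10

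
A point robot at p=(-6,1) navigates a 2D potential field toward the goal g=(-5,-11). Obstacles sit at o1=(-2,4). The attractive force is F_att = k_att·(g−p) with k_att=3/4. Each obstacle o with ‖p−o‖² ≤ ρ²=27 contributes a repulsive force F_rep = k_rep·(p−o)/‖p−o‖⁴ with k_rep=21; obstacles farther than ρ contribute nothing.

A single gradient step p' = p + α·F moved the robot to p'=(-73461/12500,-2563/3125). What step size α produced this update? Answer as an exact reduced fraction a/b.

α = 1/5

F_att = 3/4·(g−p) = 3/4·(1,-12) = (0.7500,-9.0000)
o1: d²=25 ≤ ρ²=27; F_rep = 21·(-4,-3)/25² = (-0.1344,-0.1008)
F = F_att + ΣF_rep = (0.6156,-9.1008)
Δp = p'−p = (0.1231,-1.8202); α = Δx/Fx = (1539/12500) / (1539/2500) = 1/5
check: Δy/Fy = (-5688/3125) / (-5688/625) = 1/5 ✓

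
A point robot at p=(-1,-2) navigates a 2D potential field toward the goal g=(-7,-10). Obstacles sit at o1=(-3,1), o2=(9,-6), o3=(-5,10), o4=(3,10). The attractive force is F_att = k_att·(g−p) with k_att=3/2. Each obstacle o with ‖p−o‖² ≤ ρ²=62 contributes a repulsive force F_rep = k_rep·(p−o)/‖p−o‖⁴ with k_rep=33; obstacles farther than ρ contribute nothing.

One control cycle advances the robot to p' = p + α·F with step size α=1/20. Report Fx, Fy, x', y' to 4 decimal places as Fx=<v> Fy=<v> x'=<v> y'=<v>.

F_att = 3/2·(g−p) = 3/2·(-6,-8) = (-9.0000,-12.0000)
o1: d²=13 ≤ ρ²=62; F_rep = 33·(2,-3)/13² = (0.3905,-0.5858)
o2: d²=116 > ρ²=62 → inactive
o3: d²=160 > ρ²=62 → inactive
o4: d²=160 > ρ²=62 → inactive
F = F_att + ΣF_rep = (-8.6095,-12.5858)
p' = p + 1/20·F = (-1.4305,-2.6293)

Fx=-8.6095 Fy=-12.5858 x'=-1.4305 y'=-2.6293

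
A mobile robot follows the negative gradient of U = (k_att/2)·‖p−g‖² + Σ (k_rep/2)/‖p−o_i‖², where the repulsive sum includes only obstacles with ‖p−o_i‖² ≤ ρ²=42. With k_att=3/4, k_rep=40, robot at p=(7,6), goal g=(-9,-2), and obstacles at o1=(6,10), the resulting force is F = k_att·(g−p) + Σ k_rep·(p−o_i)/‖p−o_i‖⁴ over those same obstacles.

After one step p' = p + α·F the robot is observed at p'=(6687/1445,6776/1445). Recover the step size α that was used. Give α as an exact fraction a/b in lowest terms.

α = 1/5

F_att = 3/4·(g−p) = 3/4·(-16,-8) = (-12.0000,-6.0000)
o1: d²=17 ≤ ρ²=42; F_rep = 40·(1,-4)/17² = (0.1384,-0.5536)
F = F_att + ΣF_rep = (-11.8616,-6.5536)
Δp = p'−p = (-2.3723,-1.3107); α = Δx/Fx = (-3428/1445) / (-3428/289) = 1/5
check: Δy/Fy = (-1894/1445) / (-1894/289) = 1/5 ✓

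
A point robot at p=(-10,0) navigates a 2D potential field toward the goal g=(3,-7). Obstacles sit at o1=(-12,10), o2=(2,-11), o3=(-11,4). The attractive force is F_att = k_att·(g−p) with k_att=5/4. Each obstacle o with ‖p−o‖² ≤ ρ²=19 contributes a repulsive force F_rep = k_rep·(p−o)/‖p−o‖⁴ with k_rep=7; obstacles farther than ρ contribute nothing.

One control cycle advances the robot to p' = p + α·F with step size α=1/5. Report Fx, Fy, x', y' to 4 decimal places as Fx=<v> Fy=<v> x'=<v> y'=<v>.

F_att = 5/4·(g−p) = 5/4·(13,-7) = (16.2500,-8.7500)
o1: d²=104 > ρ²=19 → inactive
o2: d²=265 > ρ²=19 → inactive
o3: d²=17 ≤ ρ²=19; F_rep = 7·(1,-4)/17² = (0.0242,-0.0969)
F = F_att + ΣF_rep = (16.2742,-8.8469)
p' = p + 1/5·F = (-6.7452,-1.7694)

Fx=16.2742 Fy=-8.8469 x'=-6.7452 y'=-1.7694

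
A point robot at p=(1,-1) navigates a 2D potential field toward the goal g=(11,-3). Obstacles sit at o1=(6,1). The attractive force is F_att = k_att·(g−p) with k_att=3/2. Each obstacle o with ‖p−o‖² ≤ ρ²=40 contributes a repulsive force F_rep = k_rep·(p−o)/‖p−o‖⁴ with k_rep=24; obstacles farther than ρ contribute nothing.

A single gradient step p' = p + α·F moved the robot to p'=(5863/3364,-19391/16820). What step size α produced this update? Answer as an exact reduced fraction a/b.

F_att = 3/2·(g−p) = 3/2·(10,-2) = (15.0000,-3.0000)
o1: d²=29 ≤ ρ²=40; F_rep = 24·(-5,-2)/29² = (-0.1427,-0.0571)
F = F_att + ΣF_rep = (14.8573,-3.0571)
Δp = p'−p = (0.7429,-0.1529); α = Δx/Fx = (2499/3364) / (12495/841) = 1/20
check: Δy/Fy = (-2571/16820) / (-2571/841) = 1/20 ✓

α = 1/20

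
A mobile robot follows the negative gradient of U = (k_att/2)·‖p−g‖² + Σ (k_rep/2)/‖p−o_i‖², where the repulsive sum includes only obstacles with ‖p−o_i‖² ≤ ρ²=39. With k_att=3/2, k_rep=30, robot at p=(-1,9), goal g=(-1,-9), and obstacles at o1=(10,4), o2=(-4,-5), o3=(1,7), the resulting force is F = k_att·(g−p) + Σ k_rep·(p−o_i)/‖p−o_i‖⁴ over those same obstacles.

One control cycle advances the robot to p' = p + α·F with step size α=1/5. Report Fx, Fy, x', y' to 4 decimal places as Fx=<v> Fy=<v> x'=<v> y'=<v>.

Fx=-0.9375 Fy=-26.0625 x'=-1.1875 y'=3.7875

F_att = 3/2·(g−p) = 3/2·(0,-18) = (0.0000,-27.0000)
o1: d²=146 > ρ²=39 → inactive
o2: d²=205 > ρ²=39 → inactive
o3: d²=8 ≤ ρ²=39; F_rep = 30·(-2,2)/8² = (-0.9375,0.9375)
F = F_att + ΣF_rep = (-0.9375,-26.0625)
p' = p + 1/5·F = (-1.1875,3.7875)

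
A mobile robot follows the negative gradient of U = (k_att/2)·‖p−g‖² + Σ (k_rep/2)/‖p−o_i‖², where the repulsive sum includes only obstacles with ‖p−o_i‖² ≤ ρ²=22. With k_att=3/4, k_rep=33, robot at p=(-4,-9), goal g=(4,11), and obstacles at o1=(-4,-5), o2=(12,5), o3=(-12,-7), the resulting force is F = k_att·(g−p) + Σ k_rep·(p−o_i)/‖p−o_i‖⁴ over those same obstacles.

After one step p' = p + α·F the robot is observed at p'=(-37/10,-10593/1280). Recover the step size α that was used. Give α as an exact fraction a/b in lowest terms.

F_att = 3/4·(g−p) = 3/4·(8,20) = (6.0000,15.0000)
o1: d²=16 ≤ ρ²=22; F_rep = 33·(0,-4)/16² = (0.0000,-0.5156)
o2: d²=452 > ρ²=22 → inactive
o3: d²=68 > ρ²=22 → inactive
F = F_att + ΣF_rep = (6.0000,14.4844)
Δp = p'−p = (0.3000,0.7242); α = Δx/Fx = (3/10) / (6) = 1/20
check: Δy/Fy = (927/1280) / (927/64) = 1/20 ✓

α = 1/20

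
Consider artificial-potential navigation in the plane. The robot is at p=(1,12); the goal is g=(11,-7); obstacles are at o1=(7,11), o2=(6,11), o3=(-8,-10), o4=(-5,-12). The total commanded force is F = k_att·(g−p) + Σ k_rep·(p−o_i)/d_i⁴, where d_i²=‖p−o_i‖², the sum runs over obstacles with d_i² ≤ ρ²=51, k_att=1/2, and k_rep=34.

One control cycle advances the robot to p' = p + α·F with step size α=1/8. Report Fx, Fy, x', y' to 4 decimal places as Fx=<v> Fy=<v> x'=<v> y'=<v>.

F_att = 1/2·(g−p) = 1/2·(10,-19) = (5.0000,-9.5000)
o1: d²=37 ≤ ρ²=51; F_rep = 34·(-6,1)/37² = (-0.1490,0.0248)
o2: d²=26 ≤ ρ²=51; F_rep = 34·(-5,1)/26² = (-0.2515,0.0503)
o3: d²=565 > ρ²=51 → inactive
o4: d²=612 > ρ²=51 → inactive
F = F_att + ΣF_rep = (4.5995,-9.4249)
p' = p + 1/8·F = (1.5749,10.8219)

Fx=4.5995 Fy=-9.4249 x'=1.5749 y'=10.8219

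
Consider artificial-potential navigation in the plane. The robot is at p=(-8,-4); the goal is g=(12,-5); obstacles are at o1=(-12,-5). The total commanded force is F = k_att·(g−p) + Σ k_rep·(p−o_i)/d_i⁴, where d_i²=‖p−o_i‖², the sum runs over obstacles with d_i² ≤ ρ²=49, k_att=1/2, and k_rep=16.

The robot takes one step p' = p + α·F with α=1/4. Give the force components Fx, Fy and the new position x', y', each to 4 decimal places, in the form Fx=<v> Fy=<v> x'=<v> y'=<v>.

F_att = 1/2·(g−p) = 1/2·(20,-1) = (10.0000,-0.5000)
o1: d²=17 ≤ ρ²=49; F_rep = 16·(4,1)/17² = (0.2215,0.0554)
F = F_att + ΣF_rep = (10.2215,-0.4446)
p' = p + 1/4·F = (-5.4446,-4.1112)

Fx=10.2215 Fy=-0.4446 x'=-5.4446 y'=-4.1112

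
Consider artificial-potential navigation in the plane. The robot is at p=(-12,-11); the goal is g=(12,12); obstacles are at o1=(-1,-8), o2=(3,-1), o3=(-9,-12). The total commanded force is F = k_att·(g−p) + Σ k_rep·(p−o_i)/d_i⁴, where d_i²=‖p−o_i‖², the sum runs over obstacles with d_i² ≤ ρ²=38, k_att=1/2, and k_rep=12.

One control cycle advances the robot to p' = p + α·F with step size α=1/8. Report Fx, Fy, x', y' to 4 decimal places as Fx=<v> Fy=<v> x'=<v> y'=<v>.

F_att = 1/2·(g−p) = 1/2·(24,23) = (12.0000,11.5000)
o1: d²=130 > ρ²=38 → inactive
o2: d²=325 > ρ²=38 → inactive
o3: d²=10 ≤ ρ²=38; F_rep = 12·(-3,1)/10² = (-0.3600,0.1200)
F = F_att + ΣF_rep = (11.6400,11.6200)
p' = p + 1/8·F = (-10.5450,-9.5475)

Fx=11.6400 Fy=11.6200 x'=-10.5450 y'=-9.5475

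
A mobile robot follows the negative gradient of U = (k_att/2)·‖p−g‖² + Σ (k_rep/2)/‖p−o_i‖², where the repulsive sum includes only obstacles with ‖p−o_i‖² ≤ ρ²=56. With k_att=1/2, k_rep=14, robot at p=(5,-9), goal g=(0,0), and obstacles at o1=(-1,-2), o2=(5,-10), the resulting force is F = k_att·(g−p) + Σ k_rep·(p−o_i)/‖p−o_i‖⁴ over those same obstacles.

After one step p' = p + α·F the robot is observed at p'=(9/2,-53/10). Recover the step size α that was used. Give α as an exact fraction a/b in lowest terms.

F_att = 1/2·(g−p) = 1/2·(-5,9) = (-2.5000,4.5000)
o1: d²=85 > ρ²=56 → inactive
o2: d²=1 ≤ ρ²=56; F_rep = 14·(0,1)/1² = (0.0000,14.0000)
F = F_att + ΣF_rep = (-2.5000,18.5000)
Δp = p'−p = (-0.5000,3.7000); α = Δx/Fx = (-1/2) / (-5/2) = 1/5
check: Δy/Fy = (37/10) / (37/2) = 1/5 ✓

α = 1/5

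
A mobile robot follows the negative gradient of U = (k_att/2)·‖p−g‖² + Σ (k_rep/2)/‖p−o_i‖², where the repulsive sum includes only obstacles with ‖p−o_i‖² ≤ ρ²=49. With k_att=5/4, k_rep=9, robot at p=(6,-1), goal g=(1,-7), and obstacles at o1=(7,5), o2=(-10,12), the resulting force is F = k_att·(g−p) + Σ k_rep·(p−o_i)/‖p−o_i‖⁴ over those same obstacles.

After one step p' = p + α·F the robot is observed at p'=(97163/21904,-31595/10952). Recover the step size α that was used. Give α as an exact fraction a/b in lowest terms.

F_att = 5/4·(g−p) = 5/4·(-5,-6) = (-6.2500,-7.5000)
o1: d²=37 ≤ ρ²=49; F_rep = 9·(-1,-6)/37² = (-0.0066,-0.0394)
o2: d²=425 > ρ²=49 → inactive
F = F_att + ΣF_rep = (-6.2566,-7.5394)
Δp = p'−p = (-1.5641,-1.8849); α = Δx/Fx = (-34261/21904) / (-34261/5476) = 1/4
check: Δy/Fy = (-20643/10952) / (-20643/2738) = 1/4 ✓

α = 1/4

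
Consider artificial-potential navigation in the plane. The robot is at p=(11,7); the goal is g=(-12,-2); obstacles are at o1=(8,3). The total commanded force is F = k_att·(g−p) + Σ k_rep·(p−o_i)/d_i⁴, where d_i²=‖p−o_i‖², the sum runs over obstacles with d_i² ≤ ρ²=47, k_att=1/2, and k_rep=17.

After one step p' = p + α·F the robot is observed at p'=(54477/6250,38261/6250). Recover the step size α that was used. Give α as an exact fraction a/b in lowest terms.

F_att = 1/2·(g−p) = 1/2·(-23,-9) = (-11.5000,-4.5000)
o1: d²=25 ≤ ρ²=47; F_rep = 17·(3,4)/25² = (0.0816,0.1088)
F = F_att + ΣF_rep = (-11.4184,-4.3912)
Δp = p'−p = (-2.2837,-0.8782); α = Δx/Fx = (-14273/6250) / (-14273/1250) = 1/5
check: Δy/Fy = (-5489/6250) / (-5489/1250) = 1/5 ✓

α = 1/5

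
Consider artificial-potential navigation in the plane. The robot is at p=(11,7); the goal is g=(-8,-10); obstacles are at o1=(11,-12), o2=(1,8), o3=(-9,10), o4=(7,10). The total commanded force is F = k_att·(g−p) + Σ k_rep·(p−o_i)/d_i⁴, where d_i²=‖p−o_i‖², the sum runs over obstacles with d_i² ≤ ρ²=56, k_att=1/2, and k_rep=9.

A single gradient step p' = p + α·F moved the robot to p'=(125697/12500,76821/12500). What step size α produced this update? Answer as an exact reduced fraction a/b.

α = 1/10

F_att = 1/2·(g−p) = 1/2·(-19,-17) = (-9.5000,-8.5000)
o1: d²=361 > ρ²=56 → inactive
o2: d²=101 > ρ²=56 → inactive
o3: d²=409 > ρ²=56 → inactive
o4: d²=25 ≤ ρ²=56; F_rep = 9·(4,-3)/25² = (0.0576,-0.0432)
F = F_att + ΣF_rep = (-9.4424,-8.5432)
Δp = p'−p = (-0.9442,-0.8543); α = Δx/Fx = (-11803/12500) / (-11803/1250) = 1/10
check: Δy/Fy = (-10679/12500) / (-10679/1250) = 1/10 ✓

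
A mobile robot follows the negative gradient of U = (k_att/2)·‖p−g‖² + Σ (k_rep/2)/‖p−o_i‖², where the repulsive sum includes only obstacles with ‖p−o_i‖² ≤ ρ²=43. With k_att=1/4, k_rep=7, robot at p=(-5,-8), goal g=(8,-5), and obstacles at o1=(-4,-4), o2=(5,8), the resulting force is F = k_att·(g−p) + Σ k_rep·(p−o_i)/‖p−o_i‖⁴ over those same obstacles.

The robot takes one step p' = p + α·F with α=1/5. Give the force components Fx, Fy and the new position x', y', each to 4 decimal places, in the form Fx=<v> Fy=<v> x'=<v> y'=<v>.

F_att = 1/4·(g−p) = 1/4·(13,3) = (3.2500,0.7500)
o1: d²=17 ≤ ρ²=43; F_rep = 7·(-1,-4)/17² = (-0.0242,-0.0969)
o2: d²=356 > ρ²=43 → inactive
F = F_att + ΣF_rep = (3.2258,0.6531)
p' = p + 1/5·F = (-4.3548,-7.8694)

Fx=3.2258 Fy=0.6531 x'=-4.3548 y'=-7.8694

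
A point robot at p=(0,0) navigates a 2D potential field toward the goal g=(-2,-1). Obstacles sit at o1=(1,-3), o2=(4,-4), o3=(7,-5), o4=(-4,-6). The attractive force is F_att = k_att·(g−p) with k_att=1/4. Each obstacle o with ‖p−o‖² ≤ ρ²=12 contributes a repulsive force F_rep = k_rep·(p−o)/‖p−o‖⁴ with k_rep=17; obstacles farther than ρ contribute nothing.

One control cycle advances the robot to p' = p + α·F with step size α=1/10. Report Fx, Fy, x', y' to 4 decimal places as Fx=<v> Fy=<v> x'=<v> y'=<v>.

Fx=-0.6700 Fy=0.2600 x'=-0.0670 y'=0.0260

F_att = 1/4·(g−p) = 1/4·(-2,-1) = (-0.5000,-0.2500)
o1: d²=10 ≤ ρ²=12; F_rep = 17·(-1,3)/10² = (-0.1700,0.5100)
o2: d²=32 > ρ²=12 → inactive
o3: d²=74 > ρ²=12 → inactive
o4: d²=52 > ρ²=12 → inactive
F = F_att + ΣF_rep = (-0.6700,0.2600)
p' = p + 1/10·F = (-0.0670,0.0260)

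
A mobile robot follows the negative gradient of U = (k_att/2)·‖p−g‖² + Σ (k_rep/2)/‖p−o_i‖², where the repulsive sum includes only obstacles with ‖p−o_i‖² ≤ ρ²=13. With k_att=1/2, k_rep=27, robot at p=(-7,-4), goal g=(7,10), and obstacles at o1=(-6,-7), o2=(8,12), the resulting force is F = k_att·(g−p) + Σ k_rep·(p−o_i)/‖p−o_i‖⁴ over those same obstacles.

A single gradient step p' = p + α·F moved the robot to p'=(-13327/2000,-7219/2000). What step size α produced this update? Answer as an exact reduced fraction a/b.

α = 1/20

F_att = 1/2·(g−p) = 1/2·(14,14) = (7.0000,7.0000)
o1: d²=10 ≤ ρ²=13; F_rep = 27·(-1,3)/10² = (-0.2700,0.8100)
o2: d²=481 > ρ²=13 → inactive
F = F_att + ΣF_rep = (6.7300,7.8100)
Δp = p'−p = (0.3365,0.3905); α = Δx/Fx = (673/2000) / (673/100) = 1/20
check: Δy/Fy = (781/2000) / (781/100) = 1/20 ✓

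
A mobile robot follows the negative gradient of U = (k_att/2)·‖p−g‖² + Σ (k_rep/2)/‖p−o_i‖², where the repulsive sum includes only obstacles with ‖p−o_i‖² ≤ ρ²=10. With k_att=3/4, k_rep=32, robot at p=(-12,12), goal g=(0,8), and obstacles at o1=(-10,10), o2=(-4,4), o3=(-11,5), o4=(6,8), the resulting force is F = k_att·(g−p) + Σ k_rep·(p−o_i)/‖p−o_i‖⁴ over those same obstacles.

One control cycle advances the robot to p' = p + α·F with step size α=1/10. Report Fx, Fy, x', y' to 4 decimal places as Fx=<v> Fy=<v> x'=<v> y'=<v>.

F_att = 3/4·(g−p) = 3/4·(12,-4) = (9.0000,-3.0000)
o1: d²=8 ≤ ρ²=10; F_rep = 32·(-2,2)/8² = (-1.0000,1.0000)
o2: d²=128 > ρ²=10 → inactive
o3: d²=50 > ρ²=10 → inactive
o4: d²=340 > ρ²=10 → inactive
F = F_att + ΣF_rep = (8.0000,-2.0000)
p' = p + 1/10·F = (-11.2000,11.8000)

Fx=8.0000 Fy=-2.0000 x'=-11.2000 y'=11.8000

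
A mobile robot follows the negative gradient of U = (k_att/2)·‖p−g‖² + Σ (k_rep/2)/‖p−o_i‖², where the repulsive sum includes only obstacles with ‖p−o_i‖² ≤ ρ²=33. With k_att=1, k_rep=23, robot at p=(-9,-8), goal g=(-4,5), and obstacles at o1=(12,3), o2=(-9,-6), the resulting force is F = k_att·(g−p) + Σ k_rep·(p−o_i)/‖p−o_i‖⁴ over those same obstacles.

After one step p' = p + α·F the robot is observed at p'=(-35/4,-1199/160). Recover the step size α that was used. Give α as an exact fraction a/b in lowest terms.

α = 1/20

F_att = 1·(g−p) = 1·(5,13) = (5.0000,13.0000)
o1: d²=562 > ρ²=33 → inactive
o2: d²=4 ≤ ρ²=33; F_rep = 23·(0,-2)/4² = (0.0000,-2.8750)
F = F_att + ΣF_rep = (5.0000,10.1250)
Δp = p'−p = (0.2500,0.5062); α = Δx/Fx = (1/4) / (5) = 1/20
check: Δy/Fy = (81/160) / (81/8) = 1/20 ✓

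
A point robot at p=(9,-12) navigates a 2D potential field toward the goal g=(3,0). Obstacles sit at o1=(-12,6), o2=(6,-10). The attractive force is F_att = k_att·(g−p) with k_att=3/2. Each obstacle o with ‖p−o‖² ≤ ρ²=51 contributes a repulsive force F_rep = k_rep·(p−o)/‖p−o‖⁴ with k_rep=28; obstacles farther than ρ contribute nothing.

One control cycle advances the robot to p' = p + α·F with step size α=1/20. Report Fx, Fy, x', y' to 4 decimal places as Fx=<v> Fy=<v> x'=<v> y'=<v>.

F_att = 3/2·(g−p) = 3/2·(-6,12) = (-9.0000,18.0000)
o1: d²=765 > ρ²=51 → inactive
o2: d²=13 ≤ ρ²=51; F_rep = 28·(3,-2)/13² = (0.4970,-0.3314)
F = F_att + ΣF_rep = (-8.5030,17.6686)
p' = p + 1/20·F = (8.5749,-11.1166)

Fx=-8.5030 Fy=17.6686 x'=8.5749 y'=-11.1166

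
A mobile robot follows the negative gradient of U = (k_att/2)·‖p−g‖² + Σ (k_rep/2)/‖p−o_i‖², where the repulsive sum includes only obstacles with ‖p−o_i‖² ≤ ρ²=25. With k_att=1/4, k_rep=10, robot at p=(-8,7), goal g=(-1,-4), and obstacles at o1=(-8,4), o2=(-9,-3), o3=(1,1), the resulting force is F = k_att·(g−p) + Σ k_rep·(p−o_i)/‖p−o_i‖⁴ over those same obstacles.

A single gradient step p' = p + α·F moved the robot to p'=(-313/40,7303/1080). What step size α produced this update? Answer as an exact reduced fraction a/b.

F_att = 1/4·(g−p) = 1/4·(7,-11) = (1.7500,-2.7500)
o1: d²=9 ≤ ρ²=25; F_rep = 10·(0,3)/9² = (0.0000,0.3704)
o2: d²=101 > ρ²=25 → inactive
o3: d²=117 > ρ²=25 → inactive
F = F_att + ΣF_rep = (1.7500,-2.3796)
Δp = p'−p = (0.1750,-0.2380); α = Δx/Fx = (7/40) / (7/4) = 1/10
check: Δy/Fy = (-257/1080) / (-257/108) = 1/10 ✓

α = 1/10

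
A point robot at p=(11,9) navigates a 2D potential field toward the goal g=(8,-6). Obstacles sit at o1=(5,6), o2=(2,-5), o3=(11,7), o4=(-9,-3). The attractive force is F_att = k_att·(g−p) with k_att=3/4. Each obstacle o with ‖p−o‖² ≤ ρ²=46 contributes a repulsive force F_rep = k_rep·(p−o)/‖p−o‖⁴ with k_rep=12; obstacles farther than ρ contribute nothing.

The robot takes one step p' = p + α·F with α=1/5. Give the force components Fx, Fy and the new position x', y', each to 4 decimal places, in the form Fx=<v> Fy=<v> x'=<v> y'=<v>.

F_att = 3/4·(g−p) = 3/4·(-3,-15) = (-2.2500,-11.2500)
o1: d²=45 ≤ ρ²=46; F_rep = 12·(6,3)/45² = (0.0356,0.0178)
o2: d²=277 > ρ²=46 → inactive
o3: d²=4 ≤ ρ²=46; F_rep = 12·(0,2)/4² = (0.0000,1.5000)
o4: d²=544 > ρ²=46 → inactive
F = F_att + ΣF_rep = (-2.2144,-9.7322)
p' = p + 1/5·F = (10.5571,7.0536)

Fx=-2.2144 Fy=-9.7322 x'=10.5571 y'=7.0536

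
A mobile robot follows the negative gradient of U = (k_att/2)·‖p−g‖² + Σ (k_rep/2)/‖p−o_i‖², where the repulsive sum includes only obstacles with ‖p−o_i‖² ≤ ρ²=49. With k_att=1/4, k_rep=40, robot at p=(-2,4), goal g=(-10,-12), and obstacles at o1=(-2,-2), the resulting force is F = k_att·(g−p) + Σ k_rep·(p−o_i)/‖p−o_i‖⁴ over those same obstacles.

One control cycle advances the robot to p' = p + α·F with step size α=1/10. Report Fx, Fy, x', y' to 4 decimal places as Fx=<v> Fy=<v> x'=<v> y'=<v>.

Fx=-2.0000 Fy=-3.8148 x'=-2.2000 y'=3.6185

F_att = 1/4·(g−p) = 1/4·(-8,-16) = (-2.0000,-4.0000)
o1: d²=36 ≤ ρ²=49; F_rep = 40·(0,6)/36² = (0.0000,0.1852)
F = F_att + ΣF_rep = (-2.0000,-3.8148)
p' = p + 1/10·F = (-2.2000,3.6185)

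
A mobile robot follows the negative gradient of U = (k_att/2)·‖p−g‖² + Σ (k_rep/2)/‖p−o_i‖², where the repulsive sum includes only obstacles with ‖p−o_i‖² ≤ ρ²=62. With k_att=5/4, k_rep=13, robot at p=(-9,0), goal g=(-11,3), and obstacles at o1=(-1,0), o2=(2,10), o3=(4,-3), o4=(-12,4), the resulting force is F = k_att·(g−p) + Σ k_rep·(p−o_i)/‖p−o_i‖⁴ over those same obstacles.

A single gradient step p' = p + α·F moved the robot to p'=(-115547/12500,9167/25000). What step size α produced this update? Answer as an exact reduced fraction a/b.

F_att = 5/4·(g−p) = 5/4·(-2,3) = (-2.5000,3.7500)
o1: d²=64 > ρ²=62 → inactive
o2: d²=221 > ρ²=62 → inactive
o3: d²=178 > ρ²=62 → inactive
o4: d²=25 ≤ ρ²=62; F_rep = 13·(3,-4)/25² = (0.0624,-0.0832)
F = F_att + ΣF_rep = (-2.4376,3.6668)
Δp = p'−p = (-0.2438,0.3667); α = Δx/Fx = (-3047/12500) / (-3047/1250) = 1/10
check: Δy/Fy = (9167/25000) / (9167/2500) = 1/10 ✓

α = 1/10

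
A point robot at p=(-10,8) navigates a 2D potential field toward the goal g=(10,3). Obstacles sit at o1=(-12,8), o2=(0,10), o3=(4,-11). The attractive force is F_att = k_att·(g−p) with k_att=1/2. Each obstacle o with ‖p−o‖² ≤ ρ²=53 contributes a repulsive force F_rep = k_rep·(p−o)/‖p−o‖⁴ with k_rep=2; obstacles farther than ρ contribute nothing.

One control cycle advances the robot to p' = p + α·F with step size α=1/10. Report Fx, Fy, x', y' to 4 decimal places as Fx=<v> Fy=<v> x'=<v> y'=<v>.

Fx=10.2500 Fy=-2.5000 x'=-8.9750 y'=7.7500

F_att = 1/2·(g−p) = 1/2·(20,-5) = (10.0000,-2.5000)
o1: d²=4 ≤ ρ²=53; F_rep = 2·(2,0)/4² = (0.2500,0.0000)
o2: d²=104 > ρ²=53 → inactive
o3: d²=557 > ρ²=53 → inactive
F = F_att + ΣF_rep = (10.2500,-2.5000)
p' = p + 1/10·F = (-8.9750,7.7500)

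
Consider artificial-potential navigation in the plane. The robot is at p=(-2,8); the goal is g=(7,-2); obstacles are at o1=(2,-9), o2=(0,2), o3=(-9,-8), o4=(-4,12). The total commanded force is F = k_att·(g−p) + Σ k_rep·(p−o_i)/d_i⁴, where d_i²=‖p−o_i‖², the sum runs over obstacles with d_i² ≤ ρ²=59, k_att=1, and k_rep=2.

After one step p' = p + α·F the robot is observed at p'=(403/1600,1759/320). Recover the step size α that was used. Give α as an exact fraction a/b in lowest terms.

α = 1/4

F_att = 1·(g−p) = 1·(9,-10) = (9.0000,-10.0000)
o1: d²=305 > ρ²=59 → inactive
o2: d²=40 ≤ ρ²=59; F_rep = 2·(-2,6)/40² = (-0.0025,0.0075)
o3: d²=305 > ρ²=59 → inactive
o4: d²=20 ≤ ρ²=59; F_rep = 2·(2,-4)/20² = (0.0100,-0.0200)
F = F_att + ΣF_rep = (9.0075,-10.0125)
Δp = p'−p = (2.2519,-2.5031); α = Δx/Fx = (3603/1600) / (3603/400) = 1/4
check: Δy/Fy = (-801/320) / (-801/80) = 1/4 ✓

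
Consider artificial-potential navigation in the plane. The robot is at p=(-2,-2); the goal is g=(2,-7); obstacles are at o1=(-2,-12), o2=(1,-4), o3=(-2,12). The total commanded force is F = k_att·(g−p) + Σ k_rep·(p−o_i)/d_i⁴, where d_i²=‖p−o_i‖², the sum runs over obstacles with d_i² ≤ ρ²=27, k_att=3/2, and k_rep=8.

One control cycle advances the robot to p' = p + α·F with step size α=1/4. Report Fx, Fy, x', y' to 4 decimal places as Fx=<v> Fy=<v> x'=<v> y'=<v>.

F_att = 3/2·(g−p) = 3/2·(4,-5) = (6.0000,-7.5000)
o1: d²=100 > ρ²=27 → inactive
o2: d²=13 ≤ ρ²=27; F_rep = 8·(-3,2)/13² = (-0.1420,0.0947)
o3: d²=196 > ρ²=27 → inactive
F = F_att + ΣF_rep = (5.8580,-7.4053)
p' = p + 1/4·F = (-0.5355,-3.8513)

Fx=5.8580 Fy=-7.4053 x'=-0.5355 y'=-3.8513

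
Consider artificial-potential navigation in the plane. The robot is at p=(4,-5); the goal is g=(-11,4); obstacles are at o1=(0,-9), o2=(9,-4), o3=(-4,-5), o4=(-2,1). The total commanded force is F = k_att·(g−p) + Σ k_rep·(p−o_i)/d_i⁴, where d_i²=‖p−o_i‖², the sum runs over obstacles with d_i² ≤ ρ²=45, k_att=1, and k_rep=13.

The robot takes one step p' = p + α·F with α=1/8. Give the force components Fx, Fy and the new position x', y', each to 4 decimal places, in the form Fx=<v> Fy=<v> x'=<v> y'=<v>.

Fx=-15.0454 Fy=9.0316 x'=2.1193 y'=-3.8711

F_att = 1·(g−p) = 1·(-15,9) = (-15.0000,9.0000)
o1: d²=32 ≤ ρ²=45; F_rep = 13·(4,4)/32² = (0.0508,0.0508)
o2: d²=26 ≤ ρ²=45; F_rep = 13·(-5,-1)/26² = (-0.0962,-0.0192)
o3: d²=64 > ρ²=45 → inactive
o4: d²=72 > ρ²=45 → inactive
F = F_att + ΣF_rep = (-15.0454,9.0316)
p' = p + 1/8·F = (2.1193,-3.8711)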